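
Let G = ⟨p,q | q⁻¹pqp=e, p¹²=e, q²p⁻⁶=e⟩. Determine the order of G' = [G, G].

G' = [G, G] is generated by all commutators. The generator-pair commutators are: [p, q] = p².
The subgroup they normally generate is {e, p², p⁴, p⁶, p⁸, p¹⁰}, of order 6.
Check: |G/G'| = 24/6 = 4 is the order of the abelianisation.

Answer: 6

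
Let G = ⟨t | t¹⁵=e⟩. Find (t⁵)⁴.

Compute successive powers of (t⁵), reducing at each step:
  (t⁵)²: (t⁵) · t⁵ = t¹⁰
  (t⁵)³: (t¹⁰) · t⁵ = e
  (t⁵)⁴: e · t⁵ = t⁵

Answer: t⁵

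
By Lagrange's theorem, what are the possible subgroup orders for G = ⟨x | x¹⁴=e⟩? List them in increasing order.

|G| = 14 = 2 · 7. By Lagrange's theorem the order of any subgroup divides 14; the divisors of 14 are 1, 2, 7, 14.

Answer: 1, 2, 7, 14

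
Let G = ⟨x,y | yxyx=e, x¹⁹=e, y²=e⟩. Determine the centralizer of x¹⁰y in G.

⟨x¹⁰y⟩ ⊆ C_G(x¹⁰y) since powers of x¹⁰y commute with x¹⁰y; so |C_G(x¹⁰y)| ≥ |⟨x¹⁰y⟩| = 2.
By orbit–stabilizer, |C_G(x¹⁰y)| = |G| / |conj. class of x¹⁰y| = 38 / 19 = 2.
The 2 elements commuting with x¹⁰y are {e, x¹⁰y}.

Answer: {e, x¹⁰y}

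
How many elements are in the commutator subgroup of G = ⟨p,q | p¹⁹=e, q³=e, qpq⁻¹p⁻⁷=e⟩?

G' = [G, G] is generated by all commutators. The generator-pair commutators are: [p, q] = p¹³.
The subgroup they normally generate is {e, p, p², p³, p⁴, p⁵, p⁶, p⁷, p⁸, p⁹, p¹⁰, p¹¹, p¹², p¹³, p¹⁴, p¹⁵, p¹⁶, p¹⁷, p¹⁸}, of order 19.
Check: |G/G'| = 57/19 = 3 is the order of the abelianisation.

Answer: 19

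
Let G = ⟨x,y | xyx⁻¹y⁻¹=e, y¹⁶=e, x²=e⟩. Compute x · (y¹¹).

Compute x · (y¹¹) by multiplying left to right and reducing via the relations at each step:
  x · y¹¹ = xy¹¹

Answer: xy¹¹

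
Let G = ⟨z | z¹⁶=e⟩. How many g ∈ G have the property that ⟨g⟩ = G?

G is cyclic of order 16. An element generates G iff its order is 16, and a cyclic group of order 16 has exactly φ(16) = 8 such elements.

Answer: 8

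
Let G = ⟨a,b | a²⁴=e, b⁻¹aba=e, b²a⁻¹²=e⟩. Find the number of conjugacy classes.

The conjugacy classes (representative and size) are:
  [e] (size 1), [a] (size 2), [a²] (size 2), [a³] (size 2), [a⁴] (size 2), [a⁵] (size 2), [a¹⁸] (size 2), [a⁷] (size 2), [a¹⁶] (size 2), [a¹⁵] (size 2), [a¹⁴] (size 2), [a¹³] (size 2), [a¹²] (size 1), [a⁶b] (size 12), [a⁵b⁻¹] (size 12).
Class equation: 1 + 2 + 2 + 2 + 2 + 2 + 2 + 2 + 2 + 2 + 2 + 2 + 1 + 12 + 12 = 48 = |G|. So G has 15 conjugacy classes.

Answer: 15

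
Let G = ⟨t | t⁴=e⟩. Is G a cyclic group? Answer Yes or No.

|G| = 4. The element t has order 4 (its powers give 4 distinct elements), so ⟨t⟩ = G and G is cyclic.

Answer: Yes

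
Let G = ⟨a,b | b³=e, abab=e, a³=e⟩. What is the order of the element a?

Compute successive powers until reaching e:
  a¹ = a, a² = a², a³ = e.
The smallest positive k with aᵏ = e is 3.

Answer: 3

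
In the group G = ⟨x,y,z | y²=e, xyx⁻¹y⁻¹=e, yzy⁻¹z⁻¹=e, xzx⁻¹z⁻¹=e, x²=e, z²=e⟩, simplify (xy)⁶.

Compute successive powers of (xy), reducing at each step:
  (xy)²: (xy) · x = y;   y · y = e
  (xy)³: e · x = x;   x · y = xy
  (xy)⁴: (xy) · x = y;   y · y = e
  (xy)⁵: e · x = x;   x · y = xy
  (xy)⁶: (xy) · x = y;   y · y = e

Answer: e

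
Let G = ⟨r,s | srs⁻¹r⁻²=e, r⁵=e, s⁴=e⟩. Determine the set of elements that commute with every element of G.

An element z ∈ Z(G) iff z commutes with every generator.
For example e is central: e·r = r = r·e; e·s = s = s·e.
Whereas r ∉ Z(G) since r·s = rs ≠ r²s = s·r.
Checking each of the 20 elements this way gives Z(G) = {e}, of order 1.

Answer: {e}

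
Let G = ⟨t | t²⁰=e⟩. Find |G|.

G is generated by a single element, so G is cyclic. The relator gives t²⁰ = e and no smaller power is forced to be e, so the 20 powers {e, t, t², t³, t⁴, t⁵, t⁶, t⁷, t⁸, t⁹, t¹², t¹³, t¹¹, t¹⁰, t¹⁴, t¹⁵, t¹⁶, t¹⁷, t¹⁸, t¹⁹} are distinct. Hence |G| = 20.

Answer: 20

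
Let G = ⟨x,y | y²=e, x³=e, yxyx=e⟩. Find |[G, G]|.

G' = [G, G] is generated by all commutators. The generator-pair commutators are: [x, y] = x².
The subgroup they normally generate is {e, x, x²}, of order 3.
Check: |G/G'| = 6/3 = 2 is the order of the abelianisation.

Answer: 3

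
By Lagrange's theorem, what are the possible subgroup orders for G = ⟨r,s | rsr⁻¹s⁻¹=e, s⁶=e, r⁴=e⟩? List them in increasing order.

|G| = 24 = 2³ · 3. By Lagrange's theorem the order of any subgroup divides 24; the divisors of 24 are 1, 2, 3, 4, 6, 8, 12, 24.

Answer: 1, 2, 3, 4, 6, 8, 12, 24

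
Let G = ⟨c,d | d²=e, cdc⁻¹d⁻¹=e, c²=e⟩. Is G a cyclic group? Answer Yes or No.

|G| = 4, but the maximum element order in G is 2 < 4. No single element generates all of G, so G is not cyclic.

Answer: No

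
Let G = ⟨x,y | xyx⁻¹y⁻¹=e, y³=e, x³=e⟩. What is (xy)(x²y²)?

Compute (xy) · (x²y²) by multiplying left to right and reducing via the relations at each step:
  (xy) · x² = y
  y · y² = e

Answer: e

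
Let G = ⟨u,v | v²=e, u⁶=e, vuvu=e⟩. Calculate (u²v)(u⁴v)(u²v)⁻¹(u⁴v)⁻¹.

[(u²v), (u⁴v)] = (u²v)·(u⁴v)·(u²v)⁻¹·(u⁴v)⁻¹.
  (u²v) · (u⁴v) = u⁴
  (u⁴) · (u²v) = v
  v · (u⁴v) = u²

Answer: u²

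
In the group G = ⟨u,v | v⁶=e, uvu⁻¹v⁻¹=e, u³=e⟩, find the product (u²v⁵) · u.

Compute (u²v⁵) · u by multiplying left to right and reducing via the relations at each step:
  (u²v⁵) · u = v⁵

Answer: v⁵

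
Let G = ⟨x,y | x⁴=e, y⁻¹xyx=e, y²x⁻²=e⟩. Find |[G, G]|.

G' = [G, G] is generated by all commutators. The generator-pair commutators are: [x, y] = x².
The subgroup they normally generate is {e, x²}, of order 2.
Check: |G/G'| = 8/2 = 4 is the order of the abelianisation.

Answer: 2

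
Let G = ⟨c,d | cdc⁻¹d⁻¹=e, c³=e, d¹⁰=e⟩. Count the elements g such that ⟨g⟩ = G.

G is cyclic of order 30. An element generates G iff its order is 30, and a cyclic group of order 30 has exactly φ(30) = 8 such elements.

Answer: 8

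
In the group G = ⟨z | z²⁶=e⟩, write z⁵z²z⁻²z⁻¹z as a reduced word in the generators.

Multiply left to right, reducing at each step:
  (z⁵) · z² = z⁷
  (z⁷) · z⁻² = z⁵
  (z⁵) · z⁻¹ = z⁴
  (z⁴) · z = z⁵

Answer: z⁵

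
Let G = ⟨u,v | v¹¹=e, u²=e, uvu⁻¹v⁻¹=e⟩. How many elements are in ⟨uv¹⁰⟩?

|⟨uv¹⁰⟩| equals the order of uv¹⁰. Compute successive powers until reaching e:
  (uv¹⁰)¹ = uv¹⁰, (uv¹⁰)² = v⁹, (uv¹⁰)³ = uv⁸, (uv¹⁰)⁴ = v⁷, (uv¹⁰)⁵ = uv⁶, (uv¹⁰)⁶ = v⁵, (uv¹⁰)⁷ = uv⁴, (uv¹⁰)⁸ = v³, (uv¹⁰)⁹ = uv², (uv¹⁰)¹⁰ = v, (uv¹⁰)¹¹ = u, (uv¹⁰)¹² = v¹⁰, (uv¹⁰)¹³ = uv⁹, (uv¹⁰)¹⁴ = v⁸, (uv¹⁰)¹⁵ = uv⁷, (uv¹⁰)¹⁶ = v⁶, (uv¹⁰)¹⁷ = uv⁵, (uv¹⁰)¹⁸ = v⁴, (uv¹⁰)¹⁹ = uv³, (uv¹⁰)²⁰ = v², (uv¹⁰)²¹ = uv, (uv¹⁰)²² = e.
The smallest positive k with (uv¹⁰)ᵏ = e is 22, so |⟨uv¹⁰⟩| = 22.

Answer: 22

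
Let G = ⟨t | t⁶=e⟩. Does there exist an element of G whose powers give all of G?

|G| = 6. The element t has order 6 (its powers give 6 distinct elements), so ⟨t⟩ = G and G is cyclic.

Answer: Yes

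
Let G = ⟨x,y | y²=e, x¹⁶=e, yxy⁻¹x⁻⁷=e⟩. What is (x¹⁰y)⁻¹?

The order of (x¹⁰y) is 2 (smallest k with (x¹⁰y)ᵏ = e), so (x¹⁰y)⁻¹ = (x¹⁰y)¹ = x¹⁰y.
Check: (x¹⁰y) · (x¹⁰y) → (x¹⁰y) · x¹⁰ = y;   y · y = e, giving e as required.

Answer: x¹⁰y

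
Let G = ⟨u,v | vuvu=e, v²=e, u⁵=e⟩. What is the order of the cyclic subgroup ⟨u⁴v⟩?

|⟨u⁴v⟩| equals the order of u⁴v. Compute successive powers until reaching e:
  (u⁴v)¹ = u⁴v, (u⁴v)² = e.
The smallest positive k with (u⁴v)ᵏ = e is 2, so |⟨u⁴v⟩| = 2.

Answer: 2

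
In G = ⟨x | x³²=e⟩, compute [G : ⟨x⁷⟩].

First find ord(x⁷) by computing successive powers:
  (x⁷)¹ = x⁷, (x⁷)² = x¹⁴, (x⁷)³ = x²¹, (x⁷)⁴ = x²⁸, (x⁷)⁵ = x³, (x⁷)⁶ = x¹⁰, (x⁷)⁷ = x¹⁷, (x⁷)⁸ = x²⁴, (x⁷)⁹ = x³¹, (x⁷)¹⁰ = x⁶, (x⁷)¹¹ = x¹³, (x⁷)¹² = x²⁰, (x⁷)¹³ = x²⁷, (x⁷)¹⁴ = x², (x⁷)¹⁵ = x⁹, (x⁷)¹⁶ = x¹⁶, (x⁷)¹⁷ = x²³, (x⁷)¹⁸ = x³⁰, (x⁷)¹⁹ = x⁵, (x⁷)²⁰ = x¹², (x⁷)²¹ = x¹⁹, (x⁷)²² = x²⁶, (x⁷)²³ = x, (x⁷)²⁴ = x⁸, (x⁷)²⁵ = x¹⁵, (x⁷)²⁶ = x²², (x⁷)²⁷ = x²⁹, (x⁷)²⁸ = x⁴, (x⁷)²⁹ = x¹¹, (x⁷)³⁰ = x¹⁸, (x⁷)³¹ = x²⁵, (x⁷)³² = e.
So |⟨x⁷⟩| = ord(x⁷) = 32. With |G| = 32, by Lagrange [G : ⟨x⁷⟩] = 32/32 = 1.

Answer: 1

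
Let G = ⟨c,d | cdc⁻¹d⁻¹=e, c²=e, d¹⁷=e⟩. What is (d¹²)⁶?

Compute successive powers of (d¹²), reducing at each step:
  (d¹²)²: (d¹²) · d¹² = d⁷
  (d¹²)³: (d⁷) · d¹² = d²
  (d¹²)⁴: (d²) · d¹² = d¹⁴
  (d¹²)⁵: (d¹⁴) · d¹² = d⁹
  (d¹²)⁶: (d⁹) · d¹² = d⁴

Answer: d⁴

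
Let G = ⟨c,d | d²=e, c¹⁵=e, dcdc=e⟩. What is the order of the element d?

Compute successive powers until reaching e:
  d¹ = d, d² = e.
The smallest positive k with dᵏ = e is 2.

Answer: 2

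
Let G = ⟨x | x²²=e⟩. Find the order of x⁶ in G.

Compute successive powers until reaching e:
  (x⁶)¹ = x⁶, (x⁶)² = x¹², (x⁶)³ = x¹⁸, (x⁶)⁴ = x², (x⁶)⁵ = x⁸, (x⁶)⁶ = x¹⁴, (x⁶)⁷ = x²⁰, (x⁶)⁸ = x⁴, (x⁶)⁹ = x¹⁰, (x⁶)¹⁰ = x¹⁶, (x⁶)¹¹ = e.
The smallest positive k with (x⁶)ᵏ = e is 11.

Answer: 11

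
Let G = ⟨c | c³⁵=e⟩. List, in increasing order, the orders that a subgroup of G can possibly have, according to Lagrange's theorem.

|G| = 35 = 5 · 7. By Lagrange's theorem the order of any subgroup divides 35; the divisors of 35 are 1, 5, 7, 35.

Answer: 1, 5, 7, 35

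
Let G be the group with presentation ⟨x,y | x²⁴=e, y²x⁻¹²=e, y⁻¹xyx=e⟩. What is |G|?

Enumerate words in the generators, reducing via the relations: the distinct elements are
  {e, x, y, xy, x², x³, x⁴, x⁵, x⁶, x⁷, x⁸, x⁹, x²y, x²², x²³, x²¹, x²⁰, x³y, x¹², x¹³, x¹¹, x¹⁰, x¹⁴, x¹⁵, x¹⁶, x¹⁷, x¹⁸, x¹⁹, x⁴y, x⁵y, x⁶y, x⁷y, x⁸y, x⁹y, y⁻¹, xy⁻¹, x¹¹y, x¹⁰y, x²y⁻¹, x³y⁻¹, x⁴y⁻¹, x⁵y⁻¹, x⁶y⁻¹, x⁷y⁻¹, x⁸y⁻¹, x⁹y⁻¹, x¹¹y⁻¹, x¹⁰y⁻¹}.
No further products give new elements, so |G| = 48.

Answer: 48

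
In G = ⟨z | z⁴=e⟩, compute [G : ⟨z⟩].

First find ord(z) by computing successive powers:
  z¹ = z, z² = z², z³ = z³, z⁴ = e.
So |⟨z⟩| = ord(z) = 4. With |G| = 4, by Lagrange [G : ⟨z⟩] = 4/4 = 1.

Answer: 1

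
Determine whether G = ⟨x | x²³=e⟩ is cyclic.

|G| = 23. The element x has order 23 (its powers give 23 distinct elements), so ⟨x⟩ = G and G is cyclic.

Answer: Yes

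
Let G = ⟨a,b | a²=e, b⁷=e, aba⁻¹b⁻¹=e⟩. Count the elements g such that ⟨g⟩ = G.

G is cyclic of order 14. An element generates G iff its order is 14, and a cyclic group of order 14 has exactly φ(14) = 6 such elements.

Answer: 6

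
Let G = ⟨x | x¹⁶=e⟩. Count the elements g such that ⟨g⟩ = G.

G is cyclic of order 16. An element generates G iff its order is 16, and a cyclic group of order 16 has exactly φ(16) = 8 such elements.

Answer: 8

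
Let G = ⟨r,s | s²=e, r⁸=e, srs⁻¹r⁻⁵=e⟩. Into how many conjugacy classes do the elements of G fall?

The conjugacy classes (representative and size) are:
  [e] (size 1), [r⁵] (size 2), [r²] (size 1), [r⁷] (size 2), [r⁴] (size 1), [r⁶] (size 1), [s] (size 2), [r⁵s] (size 2), [r²s] (size 2), [r³s] (size 2).
Class equation: 1 + 2 + 1 + 2 + 1 + 1 + 2 + 2 + 2 + 2 = 16 = |G|. So G has 10 conjugacy classes.

Answer: 10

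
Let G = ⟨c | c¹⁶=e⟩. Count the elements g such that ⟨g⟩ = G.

G is cyclic of order 16. An element generates G iff its order is 16, and a cyclic group of order 16 has exactly φ(16) = 8 such elements.

Answer: 8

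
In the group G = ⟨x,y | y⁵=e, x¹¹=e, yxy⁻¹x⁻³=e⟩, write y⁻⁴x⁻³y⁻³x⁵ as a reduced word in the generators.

Multiply left to right, reducing at each step:
  y · x⁻³ = x²y
  (x²y) · y⁻³ = x²y³
  (x²y³) · x⁵ = x⁵y³

Answer: x⁵y³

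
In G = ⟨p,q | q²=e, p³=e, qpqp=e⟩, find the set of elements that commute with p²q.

⟨p²q⟩ ⊆ C_G(p²q) since powers of p²q commute with p²q; so |C_G(p²q)| ≥ |⟨p²q⟩| = 2.
By orbit–stabilizer, |C_G(p²q)| = |G| / |conj. class of p²q| = 6 / 3 = 2.
The 2 elements commuting with p²q are {e, p²q}.

Answer: {e, p²q}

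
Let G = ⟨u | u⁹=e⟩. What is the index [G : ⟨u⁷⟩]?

First find ord(u⁷) by computing successive powers:
  (u⁷)¹ = u⁷, (u⁷)² = u⁵, (u⁷)³ = u³, (u⁷)⁴ = u, (u⁷)⁵ = u⁸, (u⁷)⁶ = u⁶, (u⁷)⁷ = u⁴, (u⁷)⁸ = u², (u⁷)⁹ = e.
So |⟨u⁷⟩| = ord(u⁷) = 9. With |G| = 9, by Lagrange [G : ⟨u⁷⟩] = 9/9 = 1.

Answer: 1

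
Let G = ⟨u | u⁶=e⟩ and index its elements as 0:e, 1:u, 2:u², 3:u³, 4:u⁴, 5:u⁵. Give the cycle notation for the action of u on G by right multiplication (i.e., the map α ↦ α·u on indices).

(0 1 2 3 4 5)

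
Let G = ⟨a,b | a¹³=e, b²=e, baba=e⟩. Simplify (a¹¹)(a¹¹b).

Compute (a¹¹) · (a¹¹b) by multiplying left to right and reducing via the relations at each step:
  (a¹¹) · a¹¹ = a⁹
  (a⁹) · b = a⁹b

Answer: a⁹b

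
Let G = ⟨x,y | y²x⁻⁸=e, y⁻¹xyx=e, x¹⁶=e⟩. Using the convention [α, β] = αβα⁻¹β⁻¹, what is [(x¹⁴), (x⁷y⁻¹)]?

[(x¹⁴), (x⁷y⁻¹)] = (x¹⁴)·(x⁷y⁻¹)·(x¹⁴)⁻¹·(x⁷y⁻¹)⁻¹.
  (x¹⁴) · (x⁷y⁻¹) = x⁵y⁻¹
  (x⁵y⁻¹) · (x²) = x³y⁻¹
  (x³y⁻¹) · (x⁷y) = x¹²

Answer: x¹²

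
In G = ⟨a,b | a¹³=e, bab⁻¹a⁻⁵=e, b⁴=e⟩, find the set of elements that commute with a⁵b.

⟨a⁵b⟩ ⊆ C_G(a⁵b) since powers of a⁵b commute with a⁵b; so |C_G(a⁵b)| ≥ |⟨a⁵b⟩| = 4.
By orbit–stabilizer, |C_G(a⁵b)| = |G| / |conj. class of a⁵b| = 52 / 13 = 4.
The 4 elements commuting with a⁵b are {e, a⁵b, a⁴b², a¹²b³}.

Answer: {e, a⁵b, a⁴b², a¹²b³}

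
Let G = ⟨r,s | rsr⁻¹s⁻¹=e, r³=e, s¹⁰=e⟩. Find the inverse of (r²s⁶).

The order of (r²s⁶) is 15 (smallest k with (r²s⁶)ᵏ = e), so (r²s⁶)⁻¹ = (r²s⁶)¹⁴ = rs⁴.
Check: (r²s⁶) · (rs⁴) → (r²s⁶) · r = s⁶;   (s⁶) · s⁴ = e, giving e as required.

Answer: rs⁴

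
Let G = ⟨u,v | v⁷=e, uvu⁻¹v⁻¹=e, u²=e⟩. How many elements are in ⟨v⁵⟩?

|⟨v⁵⟩| equals the order of v⁵. Compute successive powers until reaching e:
  (v⁵)¹ = v⁵, (v⁵)² = v³, (v⁵)³ = v, (v⁵)⁴ = v⁶, (v⁵)⁵ = v⁴, (v⁵)⁶ = v², (v⁵)⁷ = e.
The smallest positive k with (v⁵)ᵏ = e is 7, so |⟨v⁵⟩| = 7.

Answer: 7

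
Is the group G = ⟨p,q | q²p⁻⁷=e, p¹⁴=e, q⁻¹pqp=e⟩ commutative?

p·q = pq but q·p = p⁶q⁻¹, so p·q ≠ q·p and G is not abelian.

Answer: No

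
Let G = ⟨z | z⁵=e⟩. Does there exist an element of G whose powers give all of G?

|G| = 5. The element z has order 5 (its powers give 5 distinct elements), so ⟨z⟩ = G and G is cyclic.

Answer: Yes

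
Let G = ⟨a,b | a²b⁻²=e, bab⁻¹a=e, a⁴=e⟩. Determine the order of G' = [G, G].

G' = [G, G] is generated by all commutators. The generator-pair commutators are: [a, b] = a².
The subgroup they normally generate is {e, a²}, of order 2.
Check: |G/G'| = 8/2 = 4 is the order of the abelianisation.

Answer: 2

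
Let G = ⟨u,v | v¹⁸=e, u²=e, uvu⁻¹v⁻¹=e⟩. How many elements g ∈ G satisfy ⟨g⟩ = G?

⟨g⟩ = G would require ord(g) = |G| = 36, but the maximum element order in G is 18 < 36. So G is not cyclic and no single element generates it: the count is 0.

Answer: 0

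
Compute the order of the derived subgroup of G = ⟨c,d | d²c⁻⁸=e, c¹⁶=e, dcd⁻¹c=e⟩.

G' = [G, G] is generated by all commutators. The generator-pair commutators are: [c, d] = c².
The subgroup they normally generate is {e, c², c⁴, c⁶, c⁸, c¹⁰, c¹², c¹⁴}, of order 8.
Check: |G/G'| = 32/8 = 4 is the order of the abelianisation.

Answer: 8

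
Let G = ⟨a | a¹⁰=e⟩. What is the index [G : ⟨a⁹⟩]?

First find ord(a⁹) by computing successive powers:
  (a⁹)¹ = a⁹, (a⁹)² = a⁸, (a⁹)³ = a⁷, (a⁹)⁴ = a⁶, (a⁹)⁵ = a⁵, (a⁹)⁶ = a⁴, (a⁹)⁷ = a³, (a⁹)⁸ = a², (a⁹)⁹ = a, (a⁹)¹⁰ = e.
So |⟨a⁹⟩| = ord(a⁹) = 10. With |G| = 10, by Lagrange [G : ⟨a⁹⟩] = 10/10 = 1.

Answer: 1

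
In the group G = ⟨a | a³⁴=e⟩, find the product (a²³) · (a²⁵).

Compute (a²³) · (a²⁵) by multiplying left to right and reducing via the relations at each step:
  (a²³) · a²⁵ = a¹⁴

Answer: a¹⁴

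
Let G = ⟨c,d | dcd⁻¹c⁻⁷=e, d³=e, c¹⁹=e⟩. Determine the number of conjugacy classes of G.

The conjugacy classes (representative and size) are:
  [e] (size 1), [c¹¹] (size 3), [c¹⁴] (size 3), [c⁶] (size 3), [c¹⁷] (size 3), [c¹²] (size 3), [c¹⁰] (size 3), [c²d] (size 19), [c¹⁸d²] (size 19).
Class equation: 1 + 3 + 3 + 3 + 3 + 3 + 3 + 19 + 19 = 57 = |G|. So G has 9 conjugacy classes.

Answer: 9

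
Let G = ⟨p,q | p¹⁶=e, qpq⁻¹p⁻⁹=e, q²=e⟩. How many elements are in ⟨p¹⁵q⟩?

|⟨p¹⁵q⟩| equals the order of p¹⁵q. Compute successive powers until reaching e:
  (p¹⁵q)¹ = p¹⁵q, (p¹⁵q)² = p⁶, (p¹⁵q)³ = p⁵q, (p¹⁵q)⁴ = p¹², (p¹⁵q)⁵ = p¹¹q, (p¹⁵q)⁶ = p², (p¹⁵q)⁷ = pq, (p¹⁵q)⁸ = p⁸, (p¹⁵q)⁹ = p⁷q, (p¹⁵q)¹⁰ = p¹⁴, (p¹⁵q)¹¹ = p¹³q, (p¹⁵q)¹² = p⁴, (p¹⁵q)¹³ = p³q, (p¹⁵q)¹⁴ = p¹⁰, (p¹⁵q)¹⁵ = p⁹q, (p¹⁵q)¹⁶ = e.
The smallest positive k with (p¹⁵q)ᵏ = e is 16, so |⟨p¹⁵q⟩| = 16.

Answer: 16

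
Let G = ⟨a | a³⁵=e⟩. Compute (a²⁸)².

Compute successive powers of (a²⁸), reducing at each step:
  (a²⁸)²: (a²⁸) · a²⁸ = a²¹

Answer: a²¹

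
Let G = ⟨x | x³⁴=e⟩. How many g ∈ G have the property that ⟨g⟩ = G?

G is cyclic of order 34. An element generates G iff its order is 34, and a cyclic group of order 34 has exactly φ(34) = 16 such elements.

Answer: 16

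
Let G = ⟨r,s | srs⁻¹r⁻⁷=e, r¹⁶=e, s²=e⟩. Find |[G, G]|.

G' = [G, G] is generated by all commutators. The generator-pair commutators are: [r, s] = r¹⁰.
The subgroup they normally generate is {e, r², r⁴, r⁶, r⁸, r¹⁰, r¹², r¹⁴}, of order 8.
Check: |G/G'| = 32/8 = 4 is the order of the abelianisation.

Answer: 8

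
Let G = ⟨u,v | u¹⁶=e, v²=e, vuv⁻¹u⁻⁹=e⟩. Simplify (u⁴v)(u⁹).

Compute (u⁴v) · (u⁹) by multiplying left to right and reducing via the relations at each step:
  (u⁴v) · u⁹ = u⁵v

Answer: u⁵v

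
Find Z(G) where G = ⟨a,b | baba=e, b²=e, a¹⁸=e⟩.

An element z ∈ Z(G) iff z commutes with every generator.
For example a⁹ is central: (a⁹)·a = a¹⁰ = a·(a⁹); (a⁹)·b = a⁹b = b·(a⁹).
Whereas a ∉ Z(G) since a·b = ab ≠ a¹⁷b = b·a.
Checking each of the 36 elements this way gives Z(G) = {e, a⁹}, of order 2.

Answer: {e, a⁹}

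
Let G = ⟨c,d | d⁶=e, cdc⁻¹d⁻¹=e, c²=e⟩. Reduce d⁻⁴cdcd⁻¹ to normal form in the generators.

Multiply left to right, reducing at each step:
  (d²) · c = cd²
  (cd²) · d = cd³
  (cd³) · c = d³
  (d³) · d⁻¹ = d²

Answer: d²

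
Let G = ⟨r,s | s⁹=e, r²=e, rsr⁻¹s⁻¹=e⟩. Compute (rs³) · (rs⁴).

Compute (rs³) · (rs⁴) by multiplying left to right and reducing via the relations at each step:
  (rs³) · r = s³
  (s³) · s⁴ = s⁷

Answer: s⁷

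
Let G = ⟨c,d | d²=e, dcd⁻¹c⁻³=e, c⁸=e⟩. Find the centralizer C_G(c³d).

⟨c³d⟩ ⊆ C_G(c³d) since powers of c³d commute with c³d; so |C_G(c³d)| ≥ |⟨c³d⟩| = 4.
By orbit–stabilizer, |C_G(c³d)| = |G| / |conj. class of c³d| = 16 / 4 = 4.
The 4 elements commuting with c³d are {e, c⁴, c³d, c⁷d}.

Answer: {e, c⁴, c³d, c⁷d}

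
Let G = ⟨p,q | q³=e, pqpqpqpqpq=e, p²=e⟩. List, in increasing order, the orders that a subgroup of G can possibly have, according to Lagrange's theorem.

|G| = 60 = 2² · 3 · 5. By Lagrange's theorem the order of any subgroup divides 60; the divisors of 60 are 1, 2, 3, 4, 5, 6, 10, 12, 15, 20, 30, 60.

Answer: 1, 2, 3, 4, 5, 6, 10, 12, 15, 20, 30, 60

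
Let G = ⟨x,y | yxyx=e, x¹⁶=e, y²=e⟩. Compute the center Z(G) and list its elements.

An element z ∈ Z(G) iff z commutes with every generator.
For example x⁸ is central: (x⁸)·x = x⁹ = x·(x⁸); (x⁸)·y = x⁸y = y·(x⁸).
Whereas x ∉ Z(G) since x·y = xy ≠ x¹⁵y = y·x.
Checking each of the 32 elements this way gives Z(G) = {e, x⁸}, of order 2.

Answer: {e, x⁸}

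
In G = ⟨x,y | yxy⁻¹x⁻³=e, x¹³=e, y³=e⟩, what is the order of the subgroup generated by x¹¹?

|⟨x¹¹⟩| equals the order of x¹¹. Compute successive powers until reaching e:
  (x¹¹)¹ = x¹¹, (x¹¹)² = x⁹, (x¹¹)³ = x⁷, (x¹¹)⁴ = x⁵, (x¹¹)⁵ = x³, (x¹¹)⁶ = x, (x¹¹)⁷ = x¹², (x¹¹)⁸ = x¹⁰, (x¹¹)⁹ = x⁸, (x¹¹)¹⁰ = x⁶, (x¹¹)¹¹ = x⁴, (x¹¹)¹² = x², (x¹¹)¹³ = e.
The smallest positive k with (x¹¹)ᵏ = e is 13, so |⟨x¹¹⟩| = 13.

Answer: 13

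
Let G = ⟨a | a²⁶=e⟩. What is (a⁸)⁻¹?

The order of (a⁸) is 13 (smallest k with (a⁸)ᵏ = e), so (a⁸)⁻¹ = (a⁸)¹² = a¹⁸.
Check: (a⁸) · (a¹⁸) → (a⁸) · a¹⁸ = e, giving e as required.

Answer: a¹⁸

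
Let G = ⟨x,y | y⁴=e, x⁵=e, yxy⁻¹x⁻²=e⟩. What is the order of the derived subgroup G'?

G' = [G, G] is generated by all commutators. The generator-pair commutators are: [x, y] = x⁴.
The subgroup they normally generate is {e, x, x², x³, x⁴}, of order 5.
Check: |G/G'| = 20/5 = 4 is the order of the abelianisation.

Answer: 5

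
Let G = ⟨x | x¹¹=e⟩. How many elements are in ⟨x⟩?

|⟨x⟩| equals the order of x. Compute successive powers until reaching e:
  x¹ = x, x² = x², x³ = x³, x⁴ = x⁴, x⁵ = x⁵, x⁶ = x⁶, x⁷ = x⁷, x⁸ = x⁸, x⁹ = x⁹, x¹⁰ = x¹⁰, x¹¹ = e.
The smallest positive k with xᵏ = e is 11, so |⟨x⟩| = 11.

Answer: 11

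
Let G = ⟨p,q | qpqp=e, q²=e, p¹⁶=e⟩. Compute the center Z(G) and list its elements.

An element z ∈ Z(G) iff z commutes with every generator.
For example p⁸ is central: (p⁸)·p = p⁹ = p·(p⁸); (p⁸)·q = p⁸q = q·(p⁸).
Whereas p ∉ Z(G) since p·q = pq ≠ p¹⁵q = q·p.
Checking each of the 32 elements this way gives Z(G) = {e, p⁸}, of order 2.

Answer: {e, p⁸}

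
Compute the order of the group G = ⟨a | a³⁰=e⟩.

G is generated by a single element, so G is cyclic. The relator gives a³⁰ = e and no smaller power is forced to be e, so the 30 powers {a, e, a², a³, a⁴, a⁵, a⁶, a⁷, a⁸, a⁹, a²², a²³, a²¹, a²⁰, a²⁴, a²⁵, a²⁶, a²⁷, a²⁸, a²⁹, a¹², a¹³, a¹¹, a¹⁰, a¹⁴, a¹⁵, a¹⁶, a¹⁷, a¹⁸, a¹⁹} are distinct. Hence |G| = 30.

Answer: 30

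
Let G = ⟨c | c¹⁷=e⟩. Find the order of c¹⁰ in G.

Compute successive powers until reaching e:
  (c¹⁰)¹ = c¹⁰, (c¹⁰)² = c³, (c¹⁰)³ = c¹³, (c¹⁰)⁴ = c⁶, (c¹⁰)⁵ = c¹⁶, (c¹⁰)⁶ = c⁹, (c¹⁰)⁷ = c², (c¹⁰)⁸ = c¹², (c¹⁰)⁹ = c⁵, (c¹⁰)¹⁰ = c¹⁵, (c¹⁰)¹¹ = c⁸, (c¹⁰)¹² = c, (c¹⁰)¹³ = c¹¹, (c¹⁰)¹⁴ = c⁴, (c¹⁰)¹⁵ = c¹⁴, (c¹⁰)¹⁶ = c⁷, (c¹⁰)¹⁷ = e.
The smallest positive k with (c¹⁰)ᵏ = e is 17.

Answer: 17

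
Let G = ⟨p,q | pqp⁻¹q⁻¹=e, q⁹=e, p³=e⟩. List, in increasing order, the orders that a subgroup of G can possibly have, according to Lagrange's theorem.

|G| = 27 = 3³. By Lagrange's theorem the order of any subgroup divides 27; the divisors of 27 are 1, 3, 9, 27.

Answer: 1, 3, 9, 27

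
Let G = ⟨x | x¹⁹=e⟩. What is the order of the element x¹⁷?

Compute successive powers until reaching e:
  (x¹⁷)¹ = x¹⁷, (x¹⁷)² = x¹⁵, (x¹⁷)³ = x¹³, (x¹⁷)⁴ = x¹¹, (x¹⁷)⁵ = x⁹, (x¹⁷)⁶ = x⁷, (x¹⁷)⁷ = x⁵, (x¹⁷)⁸ = x³, (x¹⁷)⁹ = x, (x¹⁷)¹⁰ = x¹⁸, (x¹⁷)¹¹ = x¹⁶, (x¹⁷)¹² = x¹⁴, (x¹⁷)¹³ = x¹², (x¹⁷)¹⁴ = x¹⁰, (x¹⁷)¹⁵ = x⁸, (x¹⁷)¹⁶ = x⁶, (x¹⁷)¹⁷ = x⁴, (x¹⁷)¹⁸ = x², (x¹⁷)¹⁹ = e.
The smallest positive k with (x¹⁷)ᵏ = e is 19.

Answer: 19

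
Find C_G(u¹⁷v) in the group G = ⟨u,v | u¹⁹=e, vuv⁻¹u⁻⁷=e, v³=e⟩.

⟨u¹⁷v⟩ ⊆ C_G(u¹⁷v) since powers of u¹⁷v commute with u¹⁷v; so |C_G(u¹⁷v)| ≥ |⟨u¹⁷v⟩| = 3.
By orbit–stabilizer, |C_G(u¹⁷v)| = |G| / |conj. class of u¹⁷v| = 57 / 19 = 3.
The 3 elements commuting with u¹⁷v are {e, u³v², u¹⁷v}.

Answer: {e, u³v², u¹⁷v}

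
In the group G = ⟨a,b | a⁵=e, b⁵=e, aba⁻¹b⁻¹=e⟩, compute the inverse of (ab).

The order of (ab) is 5 (smallest k with (ab)ᵏ = e), so (ab)⁻¹ = (ab)⁴ = a⁴b⁴.
Check: (ab) · (a⁴b⁴) → (ab) · a⁴ = b;   b · b⁴ = e, giving e as required.

Answer: a⁴b⁴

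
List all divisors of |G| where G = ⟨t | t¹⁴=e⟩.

|G| = 14 = 2 · 7. By Lagrange's theorem the order of any subgroup divides 14; the divisors of 14 are 1, 2, 7, 14.

Answer: 1, 2, 7, 14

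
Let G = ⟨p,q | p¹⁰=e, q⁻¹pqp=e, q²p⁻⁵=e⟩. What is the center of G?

An element z ∈ Z(G) iff z commutes with every generator.
For example p⁵ is central: (p⁵)·p = p⁶ = p·(p⁵); (p⁵)·q = q⁻¹ = q·(p⁵).
Whereas p ∉ Z(G) since p·q = pq ≠ p⁴q⁻¹ = q·p.
Checking each of the 20 elements this way gives Z(G) = {e, p⁵}, of order 2.

Answer: {e, p⁵}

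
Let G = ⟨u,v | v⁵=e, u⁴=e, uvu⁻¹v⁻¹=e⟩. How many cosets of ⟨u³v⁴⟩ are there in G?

First find ord(u³v⁴) by computing successive powers:
  (u³v⁴)¹ = u³v⁴, (u³v⁴)² = u²v³, (u³v⁴)³ = uv², (u³v⁴)⁴ = v, (u³v⁴)⁵ = u³, (u³v⁴)⁶ = u²v⁴, (u³v⁴)⁷ = uv³, (u³v⁴)⁸ = v², (u³v⁴)⁹ = u³v, (u³v⁴)¹⁰ = u², (u³v⁴)¹¹ = uv⁴, (u³v⁴)¹² = v³, (u³v⁴)¹³ = u³v², (u³v⁴)¹⁴ = u²v, (u³v⁴)¹⁵ = u, (u³v⁴)¹⁶ = v⁴, (u³v⁴)¹⁷ = u³v³, (u³v⁴)¹⁸ = u²v², (u³v⁴)¹⁹ = uv, (u³v⁴)²⁰ = e.
So |⟨u³v⁴⟩| = ord(u³v⁴) = 20. With |G| = 20, by Lagrange [G : ⟨u³v⁴⟩] = 20/20 = 1.

Answer: 1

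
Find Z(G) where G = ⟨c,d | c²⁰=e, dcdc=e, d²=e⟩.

An element z ∈ Z(G) iff z commutes with every generator.
For example c¹⁰ is central: (c¹⁰)·c = c¹¹ = c·(c¹⁰); (c¹⁰)·d = c¹⁰d = d·(c¹⁰).
Whereas c ∉ Z(G) since c·d = cd ≠ c¹⁹d = d·c.
Checking each of the 40 elements this way gives Z(G) = {e, c¹⁰}, of order 2.

Answer: {e, c¹⁰}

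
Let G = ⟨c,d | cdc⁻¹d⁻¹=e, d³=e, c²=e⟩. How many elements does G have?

Enumerate words in the generators, reducing via the relations: the distinct elements are
  {c, d, e, cd, d², cd²}.
No further products give new elements, so |G| = 6.

Answer: 6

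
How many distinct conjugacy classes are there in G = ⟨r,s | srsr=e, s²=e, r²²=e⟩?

The conjugacy classes (representative and size) are:
  [e] (size 1), [r] (size 2), [r²] (size 2), [r¹⁹] (size 2), [r⁴] (size 2), [r⁵] (size 2), [r⁶] (size 2), [r⁷] (size 2), [r⁸] (size 2), [r¹³] (size 2), [r¹⁰] (size 2), [r¹¹] (size 1), [r⁶s] (size 11), [rs] (size 11).
Class equation: 1 + 2 + 2 + 2 + 2 + 2 + 2 + 2 + 2 + 2 + 2 + 1 + 11 + 11 = 44 = |G|. So G has 14 conjugacy classes.

Answer: 14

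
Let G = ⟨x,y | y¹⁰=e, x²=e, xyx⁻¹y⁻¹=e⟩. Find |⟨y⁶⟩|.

|⟨y⁶⟩| equals the order of y⁶. Compute successive powers until reaching e:
  (y⁶)¹ = y⁶, (y⁶)² = y², (y⁶)³ = y⁸, (y⁶)⁴ = y⁴, (y⁶)⁵ = e.
The smallest positive k with (y⁶)ᵏ = e is 5, so |⟨y⁶⟩| = 5.

Answer: 5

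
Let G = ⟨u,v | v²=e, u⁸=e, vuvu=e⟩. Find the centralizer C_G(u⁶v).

⟨u⁶v⟩ ⊆ C_G(u⁶v) since powers of u⁶v commute with u⁶v; so |C_G(u⁶v)| ≥ |⟨u⁶v⟩| = 2.
By orbit–stabilizer, |C_G(u⁶v)| = |G| / |conj. class of u⁶v| = 16 / 4 = 4.
The 4 elements commuting with u⁶v are {e, u⁴, u²v, u⁶v}.

Answer: {e, u⁴, u²v, u⁶v}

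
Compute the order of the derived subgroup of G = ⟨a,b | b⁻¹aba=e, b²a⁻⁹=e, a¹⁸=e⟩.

G' = [G, G] is generated by all commutators. The generator-pair commutators are: [a, b] = a².
The subgroup they normally generate is {e, a², a⁴, a⁶, a⁸, a¹⁰, a¹², a¹⁴, a¹⁶}, of order 9.
Check: |G/G'| = 36/9 = 4 is the order of the abelianisation.

Answer: 9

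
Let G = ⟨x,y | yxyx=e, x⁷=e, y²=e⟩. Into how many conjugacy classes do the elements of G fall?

The conjugacy classes (representative and size) are:
  [e] (size 1), [x⁶] (size 2), [x⁵] (size 2), [x⁴] (size 2), [xy] (size 7).
Class equation: 1 + 2 + 2 + 2 + 7 = 14 = |G|. So G has 5 conjugacy classes.

Answer: 5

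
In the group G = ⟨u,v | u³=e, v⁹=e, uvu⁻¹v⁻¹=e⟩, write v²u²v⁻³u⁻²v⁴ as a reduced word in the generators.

Multiply left to right, reducing at each step:
  (v²) · u² = u²v²
  (u²v²) · v⁻³ = u²v⁸
  (u²v⁸) · u⁻² = v⁸
  (v⁸) · v⁴ = v³

Answer: v³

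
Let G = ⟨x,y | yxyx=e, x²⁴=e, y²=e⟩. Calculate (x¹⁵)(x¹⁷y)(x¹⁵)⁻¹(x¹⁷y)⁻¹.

[(x¹⁵), (x¹⁷y)] = (x¹⁵)·(x¹⁷y)·(x¹⁵)⁻¹·(x¹⁷y)⁻¹.
  (x¹⁵) · (x¹⁷y) = x⁸y
  (x⁸y) · (x⁹) = x²³y
  (x²³y) · (x¹⁷y) = x⁶

Answer: x⁶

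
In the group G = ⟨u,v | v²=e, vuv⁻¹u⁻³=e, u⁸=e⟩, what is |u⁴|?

Compute successive powers until reaching e:
  (u⁴)¹ = u⁴, (u⁴)² = e.
The smallest positive k with (u⁴)ᵏ = e is 2.

Answer: 2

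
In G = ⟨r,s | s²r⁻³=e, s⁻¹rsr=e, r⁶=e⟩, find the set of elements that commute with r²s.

⟨r²s⟩ ⊆ C_G(r²s) since powers of r²s commute with r²s; so |C_G(r²s)| ≥ |⟨r²s⟩| = 4.
By orbit–stabilizer, |C_G(r²s)| = |G| / |conj. class of r²s| = 12 / 3 = 4.
The 4 elements commuting with r²s are {e, r³, r²s, r²s⁻¹}.

Answer: {e, r³, r²s, r²s⁻¹}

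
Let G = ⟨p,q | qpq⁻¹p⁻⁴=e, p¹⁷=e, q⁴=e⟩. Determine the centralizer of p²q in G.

⟨p²q⟩ ⊆ C_G(p²q) since powers of p²q commute with p²q; so |C_G(p²q)| ≥ |⟨p²q⟩| = 4.
By orbit–stabilizer, |C_G(p²q)| = |G| / |conj. class of p²q| = 68 / 17 = 4.
The 4 elements commuting with p²q are {e, p²q, p⁸q³, p¹⁰q²}.

Answer: {e, p²q, p⁸q³, p¹⁰q²}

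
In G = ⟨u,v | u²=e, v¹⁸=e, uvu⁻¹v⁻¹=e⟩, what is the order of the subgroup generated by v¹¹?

|⟨v¹¹⟩| equals the order of v¹¹. Compute successive powers until reaching e:
  (v¹¹)¹ = v¹¹, (v¹¹)² = v⁴, (v¹¹)³ = v¹⁵, (v¹¹)⁴ = v⁸, (v¹¹)⁵ = v, (v¹¹)⁶ = v¹², (v¹¹)⁷ = v⁵, (v¹¹)⁸ = v¹⁶, (v¹¹)⁹ = v⁹, (v¹¹)¹⁰ = v², (v¹¹)¹¹ = v¹³, (v¹¹)¹² = v⁶, (v¹¹)¹³ = v¹⁷, (v¹¹)¹⁴ = v¹⁰, (v¹¹)¹⁵ = v³, (v¹¹)¹⁶ = v¹⁴, (v¹¹)¹⁷ = v⁷, (v¹¹)¹⁸ = e.
The smallest positive k with (v¹¹)ᵏ = e is 18, so |⟨v¹¹⟩| = 18.

Answer: 18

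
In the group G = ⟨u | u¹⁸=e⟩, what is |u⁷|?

Compute successive powers until reaching e:
  (u⁷)¹ = u⁷, (u⁷)² = u¹⁴, (u⁷)³ = u³, (u⁷)⁴ = u¹⁰, (u⁷)⁵ = u¹⁷, (u⁷)⁶ = u⁶, (u⁷)⁷ = u¹³, (u⁷)⁸ = u², (u⁷)⁹ = u⁹, (u⁷)¹⁰ = u¹⁶, (u⁷)¹¹ = u⁵, (u⁷)¹² = u¹², (u⁷)¹³ = u, (u⁷)¹⁴ = u⁸, (u⁷)¹⁵ = u¹⁵, (u⁷)¹⁶ = u⁴, (u⁷)¹⁷ = u¹¹, (u⁷)¹⁸ = e.
The smallest positive k with (u⁷)ᵏ = e is 18.

Answer: 18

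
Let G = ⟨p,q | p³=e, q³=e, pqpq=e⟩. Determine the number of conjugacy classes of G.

The conjugacy classes (representative and size) are:
  [e] (size 1), [qp²] (size 4), [q²p] (size 4), [p²q²] (size 3).
Class equation: 1 + 4 + 4 + 3 = 12 = |G|. So G has 4 conjugacy classes.

Answer: 4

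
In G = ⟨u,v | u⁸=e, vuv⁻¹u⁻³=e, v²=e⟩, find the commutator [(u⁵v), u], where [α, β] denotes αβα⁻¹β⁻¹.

[(u⁵v), u] = (u⁵v)·u·(u⁵v)⁻¹·u⁻¹.
  (u⁵v) · u = v
  v · (uv) = u³
  (u³) · (u⁷) = u²

Answer: u²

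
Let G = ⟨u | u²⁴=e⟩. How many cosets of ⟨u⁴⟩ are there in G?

First find ord(u⁴) by computing successive powers:
  (u⁴)¹ = u⁴, (u⁴)² = u⁸, (u⁴)³ = u¹², (u⁴)⁴ = u¹⁶, (u⁴)⁵ = u²⁰, (u⁴)⁶ = e.
So |⟨u⁴⟩| = ord(u⁴) = 6. With |G| = 24, by Lagrange [G : ⟨u⁴⟩] = 24/6 = 4.

Answer: 4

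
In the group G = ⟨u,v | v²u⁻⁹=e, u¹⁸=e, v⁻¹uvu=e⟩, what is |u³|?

Compute successive powers until reaching e:
  (u³)¹ = u³, (u³)² = u⁶, (u³)³ = u⁹, (u³)⁴ = u¹², (u³)⁵ = u¹⁵, (u³)⁶ = e.
The smallest positive k with (u³)ᵏ = e is 6.

Answer: 6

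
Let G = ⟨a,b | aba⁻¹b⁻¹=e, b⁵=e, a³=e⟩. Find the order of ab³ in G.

Compute successive powers until reaching e:
  (ab³)¹ = ab³, (ab³)² = a²b, (ab³)³ = b⁴, (ab³)⁴ = ab², (ab³)⁵ = a², (ab³)⁶ = b³, (ab³)⁷ = ab, (ab³)⁸ = a²b⁴, (ab³)⁹ = b², (ab³)¹⁰ = a, (ab³)¹¹ = a²b³, (ab³)¹² = b, (ab³)¹³ = ab⁴, (ab³)¹⁴ = a²b², (ab³)¹⁵ = e.
The smallest positive k with (ab³)ᵏ = e is 15.

Answer: 15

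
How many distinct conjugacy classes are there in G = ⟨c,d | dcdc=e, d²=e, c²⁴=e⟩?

The conjugacy classes (representative and size) are:
  [e] (size 1), [c²³] (size 2), [c²] (size 2), [c³] (size 2), [c²⁰] (size 2), [c¹⁹] (size 2), [c⁶] (size 2), [c⁷] (size 2), [c⁸] (size 2), [c⁹] (size 2), [c¹⁴] (size 2), [c¹¹] (size 2), [c¹²] (size 1), [c⁴d] (size 12), [c⁵d] (size 12).
Class equation: 1 + 2 + 2 + 2 + 2 + 2 + 2 + 2 + 2 + 2 + 2 + 2 + 1 + 12 + 12 = 48 = |G|. So G has 15 conjugacy classes.

Answer: 15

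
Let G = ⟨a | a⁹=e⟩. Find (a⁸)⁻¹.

The order of (a⁸) is 9 (smallest k with (a⁸)ᵏ = e), so (a⁸)⁻¹ = (a⁸)⁸ = a.
Check: (a⁸) · a → (a⁸) · a = e, giving e as required.

Answer: a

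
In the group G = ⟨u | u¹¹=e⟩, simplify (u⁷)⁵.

Compute successive powers of (u⁷), reducing at each step:
  (u⁷)²: (u⁷) · u⁷ = u³
  (u⁷)³: (u³) · u⁷ = u¹⁰
  (u⁷)⁴: (u¹⁰) · u⁷ = u⁶
  (u⁷)⁵: (u⁶) · u⁷ = u²

Answer: u²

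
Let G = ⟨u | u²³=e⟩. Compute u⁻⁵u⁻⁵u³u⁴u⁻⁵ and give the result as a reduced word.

Multiply left to right, reducing at each step:
  (u¹⁸) · u⁻⁵ = u¹³
  (u¹³) · u³ = u¹⁶
  (u¹⁶) · u⁴ = u²⁰
  (u²⁰) · u⁻⁵ = u¹⁵

Answer: u¹⁵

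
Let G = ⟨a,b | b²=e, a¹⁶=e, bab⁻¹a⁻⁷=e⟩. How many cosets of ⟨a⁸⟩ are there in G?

First find ord(a⁸) by computing successive powers:
  (a⁸)¹ = a⁸, (a⁸)² = e.
So |⟨a⁸⟩| = ord(a⁸) = 2. With |G| = 32, by Lagrange [G : ⟨a⁸⟩] = 32/2 = 16.

Answer: 16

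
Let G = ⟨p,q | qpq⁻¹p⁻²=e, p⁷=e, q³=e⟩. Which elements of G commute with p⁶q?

⟨p⁶q⟩ ⊆ C_G(p⁶q) since powers of p⁶q commute with p⁶q; so |C_G(p⁶q)| ≥ |⟨p⁶q⟩| = 3.
By orbit–stabilizer, |C_G(p⁶q)| = |G| / |conj. class of p⁶q| = 21 / 7 = 3.
The 3 elements commuting with p⁶q are {e, p⁴q², p⁶q}.

Answer: {e, p⁴q², p⁶q}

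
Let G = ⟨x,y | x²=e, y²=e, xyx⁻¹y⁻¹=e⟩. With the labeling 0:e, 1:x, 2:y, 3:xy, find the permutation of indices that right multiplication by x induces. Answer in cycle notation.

(0 1)(2 3)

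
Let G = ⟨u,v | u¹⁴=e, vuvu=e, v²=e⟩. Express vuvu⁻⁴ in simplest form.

Multiply left to right, reducing at each step:
  v · u = u¹³v
  (u¹³v) · v = u¹³
  (u¹³) · u⁻⁴ = u⁹

Answer: u⁹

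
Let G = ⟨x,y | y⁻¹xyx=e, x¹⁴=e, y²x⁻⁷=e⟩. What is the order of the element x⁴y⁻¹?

Compute successive powers until reaching e:
  (x⁴y⁻¹)¹ = x⁴y⁻¹, (x⁴y⁻¹)² = x⁷, (x⁴y⁻¹)³ = x⁴y, (x⁴y⁻¹)⁴ = e.
The smallest positive k with (x⁴y⁻¹)ᵏ = e is 4.

Answer: 4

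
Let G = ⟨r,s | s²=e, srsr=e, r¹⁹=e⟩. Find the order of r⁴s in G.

Compute successive powers until reaching e:
  (r⁴s)¹ = r⁴s, (r⁴s)² = e.
The smallest positive k with (r⁴s)ᵏ = e is 2.

Answer: 2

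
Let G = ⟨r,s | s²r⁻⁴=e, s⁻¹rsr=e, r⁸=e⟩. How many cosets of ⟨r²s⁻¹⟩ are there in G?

First find ord(r²s⁻¹) by computing successive powers:
  (r²s⁻¹)¹ = r²s⁻¹, (r²s⁻¹)² = r⁴, (r²s⁻¹)³ = r²s, (r²s⁻¹)⁴ = e.
So |⟨r²s⁻¹⟩| = ord(r²s⁻¹) = 4. With |G| = 16, by Lagrange [G : ⟨r²s⁻¹⟩] = 16/4 = 4.

Answer: 4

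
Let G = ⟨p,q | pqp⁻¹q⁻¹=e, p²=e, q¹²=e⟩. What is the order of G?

Enumerate words in the generators, reducing via the relations: the distinct elements are
  {e, p, q, pq, q², q³, q⁴, q⁵, q⁶, q⁷, q⁸, q⁹, pq², pq³, pq⁴, pq⁵, pq⁶, pq⁷, pq⁸, pq⁹, q¹¹, q¹⁰, pq¹¹, pq¹⁰}.
No further products give new elements, so |G| = 24.

Answer: 24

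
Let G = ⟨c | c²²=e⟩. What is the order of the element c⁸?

Compute successive powers until reaching e:
  (c⁸)¹ = c⁸, (c⁸)² = c¹⁶, (c⁸)³ = c², (c⁸)⁴ = c¹⁰, (c⁸)⁵ = c¹⁸, (c⁸)⁶ = c⁴, (c⁸)⁷ = c¹², (c⁸)⁸ = c²⁰, (c⁸)⁹ = c⁶, (c⁸)¹⁰ = c¹⁴, (c⁸)¹¹ = e.
The smallest positive k with (c⁸)ᵏ = e is 11.

Answer: 11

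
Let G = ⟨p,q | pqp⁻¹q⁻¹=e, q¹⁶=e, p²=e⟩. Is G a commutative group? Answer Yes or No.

Each pair of generators commutes: p·q = pq = q·p. Since the generators pairwise commute, every element of G commutes with every other, so G is abelian.

Answer: Yes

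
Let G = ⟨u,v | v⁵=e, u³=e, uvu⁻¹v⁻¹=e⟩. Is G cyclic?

|G| = 15. The element uv has order 15 (its powers give 15 distinct elements), so ⟨uv⟩ = G and G is cyclic.

Answer: Yes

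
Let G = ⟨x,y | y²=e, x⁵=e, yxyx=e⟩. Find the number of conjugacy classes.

The conjugacy classes (representative and size) are:
  [e] (size 1), [x] (size 2), [x²] (size 2), [y] (size 5).
Class equation: 1 + 2 + 2 + 5 = 10 = |G|. So G has 4 conjugacy classes.

Answer: 4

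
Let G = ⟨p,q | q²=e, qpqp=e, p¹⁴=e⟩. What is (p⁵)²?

Compute successive powers of (p⁵), reducing at each step:
  (p⁵)²: (p⁵) · p⁵ = p¹⁰

Answer: p¹⁰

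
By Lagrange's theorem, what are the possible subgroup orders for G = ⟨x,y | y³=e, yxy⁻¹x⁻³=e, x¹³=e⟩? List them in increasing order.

|G| = 39 = 3 · 13. By Lagrange's theorem the order of any subgroup divides 39; the divisors of 39 are 1, 3, 13, 39.

Answer: 1, 3, 13, 39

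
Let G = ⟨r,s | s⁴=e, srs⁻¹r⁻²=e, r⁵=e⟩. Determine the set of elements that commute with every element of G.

An element z ∈ Z(G) iff z commutes with every generator.
For example e is central: e·r = r = r·e; e·s = s = s·e.
Whereas r ∉ Z(G) since r·s = rs ≠ r²s = s·r.
Checking each of the 20 elements this way gives Z(G) = {e}, of order 1.

Answer: {e}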